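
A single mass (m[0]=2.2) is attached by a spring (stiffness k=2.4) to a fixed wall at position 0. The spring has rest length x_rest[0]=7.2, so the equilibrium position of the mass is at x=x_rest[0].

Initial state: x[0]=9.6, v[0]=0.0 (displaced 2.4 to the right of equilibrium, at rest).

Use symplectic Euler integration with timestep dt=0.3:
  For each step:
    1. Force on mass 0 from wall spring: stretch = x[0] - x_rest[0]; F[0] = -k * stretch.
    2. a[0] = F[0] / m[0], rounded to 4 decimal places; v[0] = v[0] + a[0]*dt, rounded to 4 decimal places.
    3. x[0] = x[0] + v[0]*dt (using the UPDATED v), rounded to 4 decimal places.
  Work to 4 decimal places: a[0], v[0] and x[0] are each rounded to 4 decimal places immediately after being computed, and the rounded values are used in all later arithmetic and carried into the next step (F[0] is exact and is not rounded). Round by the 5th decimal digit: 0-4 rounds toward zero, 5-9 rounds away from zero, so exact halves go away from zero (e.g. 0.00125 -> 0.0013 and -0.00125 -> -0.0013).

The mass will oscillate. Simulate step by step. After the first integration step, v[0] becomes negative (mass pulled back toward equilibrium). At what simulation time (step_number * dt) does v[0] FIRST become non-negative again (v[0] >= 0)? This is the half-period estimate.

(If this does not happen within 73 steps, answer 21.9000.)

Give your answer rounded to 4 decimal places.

Answer: 3.0000

Derivation:
Step 0: x=[9.6000] v=[0.0000]
Step 1: x=[9.3644] v=[-0.7855]
Step 2: x=[8.9162] v=[-1.4939]
Step 3: x=[8.2995] v=[-2.0556]
Step 4: x=[7.5749] v=[-2.4155]
Step 5: x=[6.8134] v=[-2.5382]
Step 6: x=[6.0899] v=[-2.4117]
Step 7: x=[5.4754] v=[-2.0484]
Step 8: x=[5.0302] v=[-1.4840]
Step 9: x=[4.7980] v=[-0.7739]
Step 10: x=[4.8017] v=[0.0122]
First v>=0 after going negative at step 10, time=3.0000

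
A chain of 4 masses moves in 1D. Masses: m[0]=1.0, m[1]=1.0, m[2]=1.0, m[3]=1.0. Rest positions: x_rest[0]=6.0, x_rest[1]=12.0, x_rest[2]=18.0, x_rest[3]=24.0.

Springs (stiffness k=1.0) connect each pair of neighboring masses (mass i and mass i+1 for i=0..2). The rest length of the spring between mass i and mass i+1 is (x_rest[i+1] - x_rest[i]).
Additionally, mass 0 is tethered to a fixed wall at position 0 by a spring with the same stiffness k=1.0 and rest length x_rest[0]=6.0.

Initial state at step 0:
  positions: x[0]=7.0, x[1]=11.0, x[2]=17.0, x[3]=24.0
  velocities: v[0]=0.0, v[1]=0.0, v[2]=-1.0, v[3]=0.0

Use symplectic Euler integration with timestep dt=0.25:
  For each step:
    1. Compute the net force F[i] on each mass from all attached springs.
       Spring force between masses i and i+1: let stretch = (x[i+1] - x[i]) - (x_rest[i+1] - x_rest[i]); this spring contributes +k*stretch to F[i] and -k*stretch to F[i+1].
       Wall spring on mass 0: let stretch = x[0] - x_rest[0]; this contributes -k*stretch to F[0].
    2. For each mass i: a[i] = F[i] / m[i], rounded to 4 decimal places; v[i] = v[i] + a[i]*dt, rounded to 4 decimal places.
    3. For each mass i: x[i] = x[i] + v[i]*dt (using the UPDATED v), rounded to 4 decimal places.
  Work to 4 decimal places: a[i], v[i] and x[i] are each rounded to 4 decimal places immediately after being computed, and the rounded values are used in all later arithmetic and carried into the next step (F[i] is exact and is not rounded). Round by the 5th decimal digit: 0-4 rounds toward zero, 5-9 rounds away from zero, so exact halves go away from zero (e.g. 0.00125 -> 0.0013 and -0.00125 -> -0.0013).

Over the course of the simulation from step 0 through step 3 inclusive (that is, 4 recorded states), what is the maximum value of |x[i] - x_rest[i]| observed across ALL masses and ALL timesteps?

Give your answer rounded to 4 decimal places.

Step 0: x=[7.0000 11.0000 17.0000 24.0000] v=[0.0000 0.0000 -1.0000 0.0000]
Step 1: x=[6.8125 11.1250 16.8125 23.9375] v=[-0.7500 0.5000 -0.7500 -0.2500]
Step 2: x=[6.4688 11.3360 16.7149 23.8047] v=[-1.3750 0.8438 -0.3906 -0.5313]
Step 3: x=[6.0250 11.5789 16.7242 23.6038] v=[-1.7754 0.9717 0.0371 -0.8038]
Max displacement = 1.2851

Answer: 1.2851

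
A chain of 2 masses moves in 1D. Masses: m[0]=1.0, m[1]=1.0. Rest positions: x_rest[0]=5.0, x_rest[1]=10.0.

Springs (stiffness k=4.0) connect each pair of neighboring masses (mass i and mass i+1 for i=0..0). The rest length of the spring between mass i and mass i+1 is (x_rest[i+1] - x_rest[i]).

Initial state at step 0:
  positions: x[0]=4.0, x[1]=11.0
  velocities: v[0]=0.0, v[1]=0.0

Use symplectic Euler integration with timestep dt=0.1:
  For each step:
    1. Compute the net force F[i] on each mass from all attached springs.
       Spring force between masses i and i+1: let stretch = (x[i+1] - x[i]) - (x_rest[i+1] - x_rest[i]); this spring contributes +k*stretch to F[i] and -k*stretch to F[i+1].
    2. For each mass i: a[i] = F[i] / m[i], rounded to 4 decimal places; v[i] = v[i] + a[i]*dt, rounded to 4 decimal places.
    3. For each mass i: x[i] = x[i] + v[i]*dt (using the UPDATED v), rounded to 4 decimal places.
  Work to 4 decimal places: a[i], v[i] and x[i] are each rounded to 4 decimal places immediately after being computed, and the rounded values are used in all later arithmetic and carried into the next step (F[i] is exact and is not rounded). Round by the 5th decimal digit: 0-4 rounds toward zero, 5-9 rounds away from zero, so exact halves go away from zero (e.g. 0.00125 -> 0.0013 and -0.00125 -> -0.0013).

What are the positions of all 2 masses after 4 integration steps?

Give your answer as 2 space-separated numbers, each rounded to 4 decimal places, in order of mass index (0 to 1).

Step 0: x=[4.0000 11.0000] v=[0.0000 0.0000]
Step 1: x=[4.0800 10.9200] v=[0.8000 -0.8000]
Step 2: x=[4.2336 10.7664] v=[1.5360 -1.5360]
Step 3: x=[4.4485 10.5515] v=[2.1491 -2.1491]
Step 4: x=[4.7075 10.2925] v=[2.5903 -2.5903]

Answer: 4.7075 10.2925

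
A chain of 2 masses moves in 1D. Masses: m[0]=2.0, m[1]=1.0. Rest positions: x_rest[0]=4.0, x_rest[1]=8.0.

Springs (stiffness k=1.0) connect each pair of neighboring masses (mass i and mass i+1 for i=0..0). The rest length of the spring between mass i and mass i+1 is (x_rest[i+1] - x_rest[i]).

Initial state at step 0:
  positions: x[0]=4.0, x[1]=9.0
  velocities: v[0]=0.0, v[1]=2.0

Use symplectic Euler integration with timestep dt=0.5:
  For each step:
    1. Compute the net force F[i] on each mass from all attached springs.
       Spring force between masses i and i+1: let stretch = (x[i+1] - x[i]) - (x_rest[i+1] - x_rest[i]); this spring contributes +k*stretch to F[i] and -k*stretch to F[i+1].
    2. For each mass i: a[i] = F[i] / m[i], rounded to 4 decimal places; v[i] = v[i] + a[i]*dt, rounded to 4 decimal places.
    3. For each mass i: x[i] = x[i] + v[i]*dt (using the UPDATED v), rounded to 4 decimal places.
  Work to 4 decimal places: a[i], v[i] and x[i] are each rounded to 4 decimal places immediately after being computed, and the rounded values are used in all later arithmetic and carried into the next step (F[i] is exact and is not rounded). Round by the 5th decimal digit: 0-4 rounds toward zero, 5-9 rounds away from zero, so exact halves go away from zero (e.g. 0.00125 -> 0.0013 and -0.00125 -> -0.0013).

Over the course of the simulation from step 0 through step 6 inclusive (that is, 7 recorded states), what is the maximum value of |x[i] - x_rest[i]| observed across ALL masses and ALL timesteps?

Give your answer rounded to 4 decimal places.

Step 0: x=[4.0000 9.0000] v=[0.0000 2.0000]
Step 1: x=[4.1250 9.7500] v=[0.2500 1.5000]
Step 2: x=[4.4532 10.0938] v=[0.6563 0.6875]
Step 3: x=[4.9865 10.0274] v=[1.0665 -0.1328]
Step 4: x=[5.6499 9.7008] v=[1.3268 -0.6533]
Step 5: x=[6.3197 9.3614] v=[1.3396 -0.6788]
Step 6: x=[6.8697 9.2616] v=[1.1000 -0.1997]
Max displacement = 2.8697

Answer: 2.8697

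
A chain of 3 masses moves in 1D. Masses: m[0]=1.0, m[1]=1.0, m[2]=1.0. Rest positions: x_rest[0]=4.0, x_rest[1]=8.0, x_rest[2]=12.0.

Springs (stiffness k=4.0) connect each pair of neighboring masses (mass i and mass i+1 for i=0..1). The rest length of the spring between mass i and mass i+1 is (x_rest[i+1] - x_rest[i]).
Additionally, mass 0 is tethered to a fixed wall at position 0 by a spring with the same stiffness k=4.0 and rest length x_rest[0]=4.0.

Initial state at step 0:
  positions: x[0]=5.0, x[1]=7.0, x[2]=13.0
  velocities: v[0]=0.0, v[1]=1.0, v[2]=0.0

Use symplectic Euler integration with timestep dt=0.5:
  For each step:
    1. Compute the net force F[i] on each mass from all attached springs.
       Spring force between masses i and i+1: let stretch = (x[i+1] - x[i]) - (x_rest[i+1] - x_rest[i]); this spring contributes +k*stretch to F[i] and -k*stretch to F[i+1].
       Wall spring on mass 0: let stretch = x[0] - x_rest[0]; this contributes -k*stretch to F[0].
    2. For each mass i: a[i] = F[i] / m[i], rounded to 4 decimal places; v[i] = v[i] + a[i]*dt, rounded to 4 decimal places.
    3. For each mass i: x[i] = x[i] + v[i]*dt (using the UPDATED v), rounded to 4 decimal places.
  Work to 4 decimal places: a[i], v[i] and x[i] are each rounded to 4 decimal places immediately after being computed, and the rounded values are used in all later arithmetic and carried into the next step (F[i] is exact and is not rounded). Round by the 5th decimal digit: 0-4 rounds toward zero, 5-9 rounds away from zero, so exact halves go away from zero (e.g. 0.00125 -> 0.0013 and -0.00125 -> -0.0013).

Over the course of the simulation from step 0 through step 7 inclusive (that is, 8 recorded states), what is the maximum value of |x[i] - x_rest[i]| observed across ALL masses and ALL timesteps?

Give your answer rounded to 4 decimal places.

Answer: 3.5000

Derivation:
Step 0: x=[5.0000 7.0000 13.0000] v=[0.0000 1.0000 0.0000]
Step 1: x=[2.0000 11.5000 11.0000] v=[-6.0000 9.0000 -4.0000]
Step 2: x=[6.5000 6.0000 13.5000] v=[9.0000 -11.0000 5.0000]
Step 3: x=[4.0000 8.5000 12.5000] v=[-5.0000 5.0000 -2.0000]
Step 4: x=[2.0000 10.5000 11.5000] v=[-4.0000 4.0000 -2.0000]
Step 5: x=[6.5000 5.0000 13.5000] v=[9.0000 -11.0000 4.0000]
Step 6: x=[3.0000 9.5000 11.0000] v=[-7.0000 9.0000 -5.0000]
Step 7: x=[3.0000 9.0000 11.0000] v=[0.0000 -1.0000 0.0000]
Max displacement = 3.5000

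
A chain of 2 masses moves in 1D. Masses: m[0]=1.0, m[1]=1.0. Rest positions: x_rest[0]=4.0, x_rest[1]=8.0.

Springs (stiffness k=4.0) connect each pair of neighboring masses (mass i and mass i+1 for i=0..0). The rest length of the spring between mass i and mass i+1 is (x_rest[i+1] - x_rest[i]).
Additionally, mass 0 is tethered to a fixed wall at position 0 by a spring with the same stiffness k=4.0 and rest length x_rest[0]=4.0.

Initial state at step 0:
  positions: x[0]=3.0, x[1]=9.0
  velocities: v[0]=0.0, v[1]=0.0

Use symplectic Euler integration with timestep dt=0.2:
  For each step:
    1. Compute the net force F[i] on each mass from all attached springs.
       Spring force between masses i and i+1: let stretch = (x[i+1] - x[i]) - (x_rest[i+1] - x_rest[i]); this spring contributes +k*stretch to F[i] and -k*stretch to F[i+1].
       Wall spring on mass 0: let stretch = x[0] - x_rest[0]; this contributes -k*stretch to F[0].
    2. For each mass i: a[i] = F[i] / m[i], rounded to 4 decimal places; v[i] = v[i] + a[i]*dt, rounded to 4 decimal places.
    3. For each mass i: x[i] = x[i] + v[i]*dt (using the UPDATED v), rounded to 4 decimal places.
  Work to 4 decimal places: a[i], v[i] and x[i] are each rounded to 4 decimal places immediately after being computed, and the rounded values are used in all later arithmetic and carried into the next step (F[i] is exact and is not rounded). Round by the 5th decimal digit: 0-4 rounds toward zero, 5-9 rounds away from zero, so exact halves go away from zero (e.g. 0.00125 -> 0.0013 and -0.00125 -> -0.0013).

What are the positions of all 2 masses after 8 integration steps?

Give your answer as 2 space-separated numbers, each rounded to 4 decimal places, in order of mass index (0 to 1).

Step 0: x=[3.0000 9.0000] v=[0.0000 0.0000]
Step 1: x=[3.4800 8.6800] v=[2.4000 -1.6000]
Step 2: x=[4.2352 8.1680] v=[3.7760 -2.5600]
Step 3: x=[4.9420 7.6668] v=[3.5341 -2.5062]
Step 4: x=[5.2941 7.3696] v=[1.7603 -1.4860]
Step 5: x=[5.1312 7.3803] v=[-0.8146 0.0536]
Step 6: x=[4.5071 7.6712] v=[-3.1203 1.4543]
Step 7: x=[3.6682 8.0958] v=[-4.1947 2.1230]
Step 8: x=[2.9508 8.4520] v=[-3.5872 1.7809]

Answer: 2.9508 8.4520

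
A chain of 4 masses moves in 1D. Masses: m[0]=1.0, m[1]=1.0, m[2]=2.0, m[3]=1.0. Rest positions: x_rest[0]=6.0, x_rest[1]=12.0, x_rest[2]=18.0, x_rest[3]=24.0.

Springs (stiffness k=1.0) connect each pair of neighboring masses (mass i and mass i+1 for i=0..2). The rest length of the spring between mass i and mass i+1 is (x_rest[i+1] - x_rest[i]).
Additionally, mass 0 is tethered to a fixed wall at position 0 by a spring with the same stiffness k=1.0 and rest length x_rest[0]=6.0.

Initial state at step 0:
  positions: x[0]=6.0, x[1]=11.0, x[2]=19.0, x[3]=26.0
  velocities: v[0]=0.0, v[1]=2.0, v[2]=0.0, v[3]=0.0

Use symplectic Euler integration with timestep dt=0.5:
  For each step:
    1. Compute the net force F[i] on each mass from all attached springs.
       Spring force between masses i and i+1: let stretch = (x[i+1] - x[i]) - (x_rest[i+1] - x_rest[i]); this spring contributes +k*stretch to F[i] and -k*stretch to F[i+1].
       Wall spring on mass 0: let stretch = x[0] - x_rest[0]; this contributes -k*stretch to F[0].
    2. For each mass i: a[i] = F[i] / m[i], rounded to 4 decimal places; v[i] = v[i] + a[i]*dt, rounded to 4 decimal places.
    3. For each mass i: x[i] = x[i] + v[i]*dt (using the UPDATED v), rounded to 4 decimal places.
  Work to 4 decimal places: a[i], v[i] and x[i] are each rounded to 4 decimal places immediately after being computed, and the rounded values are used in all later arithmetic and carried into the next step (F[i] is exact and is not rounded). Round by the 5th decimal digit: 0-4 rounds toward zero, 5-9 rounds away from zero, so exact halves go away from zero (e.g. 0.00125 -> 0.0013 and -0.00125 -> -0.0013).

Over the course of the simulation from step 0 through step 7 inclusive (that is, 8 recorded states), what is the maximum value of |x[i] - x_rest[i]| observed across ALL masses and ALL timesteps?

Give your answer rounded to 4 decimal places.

Step 0: x=[6.0000 11.0000 19.0000 26.0000] v=[0.0000 2.0000 0.0000 0.0000]
Step 1: x=[5.7500 12.7500 18.8750 25.7500] v=[-0.5000 3.5000 -0.2500 -0.5000]
Step 2: x=[5.8125 14.2813 18.8438 25.2813] v=[0.1250 3.0625 -0.0625 -0.9375]
Step 3: x=[6.5391 14.8360 19.0470 24.7032] v=[1.4532 1.1094 0.4063 -1.1563]
Step 4: x=[7.7052 14.3692 19.4308 24.2110] v=[2.3321 -0.9336 0.7676 -0.9844]
Step 5: x=[8.6110 13.5018 19.7795 24.0238] v=[1.8115 -1.7348 0.6973 -0.3745]
Step 6: x=[8.5867 12.9811 19.8740 24.2755] v=[-0.0486 -1.0414 0.1890 0.5034]
Step 7: x=[7.5143 13.0851 19.6571 24.9269] v=[-2.1448 0.2079 -0.4339 1.3027]
Max displacement = 2.8360

Answer: 2.8360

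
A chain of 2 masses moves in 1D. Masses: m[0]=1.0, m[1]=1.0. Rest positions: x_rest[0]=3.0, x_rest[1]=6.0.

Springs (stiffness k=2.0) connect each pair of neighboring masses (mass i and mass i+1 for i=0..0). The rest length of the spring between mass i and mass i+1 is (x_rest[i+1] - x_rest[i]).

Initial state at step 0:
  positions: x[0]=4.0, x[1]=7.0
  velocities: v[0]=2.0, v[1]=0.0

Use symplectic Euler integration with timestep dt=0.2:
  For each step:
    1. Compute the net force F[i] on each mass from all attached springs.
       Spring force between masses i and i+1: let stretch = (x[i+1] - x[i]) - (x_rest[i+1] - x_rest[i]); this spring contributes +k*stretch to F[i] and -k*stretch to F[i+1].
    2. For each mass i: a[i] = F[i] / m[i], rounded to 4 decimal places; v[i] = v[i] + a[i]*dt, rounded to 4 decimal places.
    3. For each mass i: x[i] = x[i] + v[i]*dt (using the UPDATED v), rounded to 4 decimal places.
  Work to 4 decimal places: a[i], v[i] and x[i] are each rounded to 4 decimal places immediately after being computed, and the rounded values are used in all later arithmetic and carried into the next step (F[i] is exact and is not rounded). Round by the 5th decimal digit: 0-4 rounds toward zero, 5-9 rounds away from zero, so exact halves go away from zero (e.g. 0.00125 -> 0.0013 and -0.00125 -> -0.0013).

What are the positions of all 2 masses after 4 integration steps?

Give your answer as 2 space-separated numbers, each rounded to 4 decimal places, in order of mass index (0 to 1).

Answer: 5.3099 7.2901

Derivation:
Step 0: x=[4.0000 7.0000] v=[2.0000 0.0000]
Step 1: x=[4.4000 7.0000] v=[2.0000 0.0000]
Step 2: x=[4.7680 7.0320] v=[1.8400 0.1600]
Step 3: x=[5.0771 7.1229] v=[1.5456 0.4544]
Step 4: x=[5.3099 7.2901] v=[1.1639 0.8361]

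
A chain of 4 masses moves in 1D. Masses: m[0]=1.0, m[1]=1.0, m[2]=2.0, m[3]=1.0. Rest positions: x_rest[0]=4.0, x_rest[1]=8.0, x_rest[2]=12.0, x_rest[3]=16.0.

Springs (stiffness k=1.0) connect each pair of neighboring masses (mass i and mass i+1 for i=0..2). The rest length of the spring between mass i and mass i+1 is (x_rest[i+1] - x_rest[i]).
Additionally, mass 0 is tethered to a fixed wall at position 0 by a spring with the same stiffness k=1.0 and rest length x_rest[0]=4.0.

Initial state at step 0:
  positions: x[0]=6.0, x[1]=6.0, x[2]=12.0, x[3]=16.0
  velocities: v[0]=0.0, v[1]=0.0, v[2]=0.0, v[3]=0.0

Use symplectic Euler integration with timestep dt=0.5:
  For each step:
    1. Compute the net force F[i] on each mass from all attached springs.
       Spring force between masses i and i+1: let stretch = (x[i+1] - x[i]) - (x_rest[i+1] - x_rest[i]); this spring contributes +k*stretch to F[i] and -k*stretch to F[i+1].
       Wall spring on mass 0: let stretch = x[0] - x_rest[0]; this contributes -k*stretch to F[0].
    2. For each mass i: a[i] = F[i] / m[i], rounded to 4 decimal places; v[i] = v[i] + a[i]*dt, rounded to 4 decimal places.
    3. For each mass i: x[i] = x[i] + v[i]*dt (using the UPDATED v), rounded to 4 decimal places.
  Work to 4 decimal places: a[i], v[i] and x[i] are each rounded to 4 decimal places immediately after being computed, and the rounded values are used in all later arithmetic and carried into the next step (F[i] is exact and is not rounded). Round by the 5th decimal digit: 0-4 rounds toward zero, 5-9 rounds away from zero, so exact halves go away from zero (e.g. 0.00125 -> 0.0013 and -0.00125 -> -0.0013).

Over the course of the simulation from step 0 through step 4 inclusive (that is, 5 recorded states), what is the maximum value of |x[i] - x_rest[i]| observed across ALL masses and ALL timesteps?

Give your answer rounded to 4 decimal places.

Answer: 2.2344

Derivation:
Step 0: x=[6.0000 6.0000 12.0000 16.0000] v=[0.0000 0.0000 0.0000 0.0000]
Step 1: x=[4.5000 7.5000 11.7500 16.0000] v=[-3.0000 3.0000 -0.5000 0.0000]
Step 2: x=[2.6250 9.3125 11.5000 15.9375] v=[-3.7500 3.6250 -0.5000 -0.1250]
Step 3: x=[1.7656 10.0000 11.5313 15.7656] v=[-1.7188 1.3750 0.0625 -0.3438]
Step 4: x=[2.5234 9.0117 11.9005 15.5351] v=[1.5156 -1.9766 0.7383 -0.4610]
Max displacement = 2.2344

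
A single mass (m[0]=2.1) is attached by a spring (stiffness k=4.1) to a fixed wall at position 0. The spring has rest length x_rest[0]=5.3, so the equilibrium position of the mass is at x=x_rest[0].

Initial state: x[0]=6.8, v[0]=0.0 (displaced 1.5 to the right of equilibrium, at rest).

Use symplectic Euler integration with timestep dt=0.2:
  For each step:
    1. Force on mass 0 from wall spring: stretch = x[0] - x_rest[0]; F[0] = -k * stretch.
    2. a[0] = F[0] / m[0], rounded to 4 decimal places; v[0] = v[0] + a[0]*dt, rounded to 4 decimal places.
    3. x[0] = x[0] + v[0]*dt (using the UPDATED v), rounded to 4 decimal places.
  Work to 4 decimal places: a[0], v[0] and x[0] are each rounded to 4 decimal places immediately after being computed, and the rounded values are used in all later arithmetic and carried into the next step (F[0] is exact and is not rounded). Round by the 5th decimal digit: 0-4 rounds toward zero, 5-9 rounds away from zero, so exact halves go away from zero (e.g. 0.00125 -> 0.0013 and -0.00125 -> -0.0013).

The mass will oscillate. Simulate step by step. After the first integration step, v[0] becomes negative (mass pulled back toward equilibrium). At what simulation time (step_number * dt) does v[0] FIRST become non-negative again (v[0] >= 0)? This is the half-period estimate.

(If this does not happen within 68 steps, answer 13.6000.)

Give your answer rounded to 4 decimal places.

Answer: 2.4000

Derivation:
Step 0: x=[6.8000] v=[0.0000]
Step 1: x=[6.6829] v=[-0.5857]
Step 2: x=[6.4578] v=[-1.1257]
Step 3: x=[6.1422] v=[-1.5778]
Step 4: x=[5.7609] v=[-1.9067]
Step 5: x=[5.3436] v=[-2.0867]
Step 6: x=[4.9229] v=[-2.1037]
Step 7: x=[4.5316] v=[-1.9565]
Step 8: x=[4.2003] v=[-1.6565]
Step 9: x=[3.9549] v=[-1.2271]
Step 10: x=[3.8145] v=[-0.7019]
Step 11: x=[3.7901] v=[-0.1218]
Step 12: x=[3.8837] v=[0.4678]
First v>=0 after going negative at step 12, time=2.4000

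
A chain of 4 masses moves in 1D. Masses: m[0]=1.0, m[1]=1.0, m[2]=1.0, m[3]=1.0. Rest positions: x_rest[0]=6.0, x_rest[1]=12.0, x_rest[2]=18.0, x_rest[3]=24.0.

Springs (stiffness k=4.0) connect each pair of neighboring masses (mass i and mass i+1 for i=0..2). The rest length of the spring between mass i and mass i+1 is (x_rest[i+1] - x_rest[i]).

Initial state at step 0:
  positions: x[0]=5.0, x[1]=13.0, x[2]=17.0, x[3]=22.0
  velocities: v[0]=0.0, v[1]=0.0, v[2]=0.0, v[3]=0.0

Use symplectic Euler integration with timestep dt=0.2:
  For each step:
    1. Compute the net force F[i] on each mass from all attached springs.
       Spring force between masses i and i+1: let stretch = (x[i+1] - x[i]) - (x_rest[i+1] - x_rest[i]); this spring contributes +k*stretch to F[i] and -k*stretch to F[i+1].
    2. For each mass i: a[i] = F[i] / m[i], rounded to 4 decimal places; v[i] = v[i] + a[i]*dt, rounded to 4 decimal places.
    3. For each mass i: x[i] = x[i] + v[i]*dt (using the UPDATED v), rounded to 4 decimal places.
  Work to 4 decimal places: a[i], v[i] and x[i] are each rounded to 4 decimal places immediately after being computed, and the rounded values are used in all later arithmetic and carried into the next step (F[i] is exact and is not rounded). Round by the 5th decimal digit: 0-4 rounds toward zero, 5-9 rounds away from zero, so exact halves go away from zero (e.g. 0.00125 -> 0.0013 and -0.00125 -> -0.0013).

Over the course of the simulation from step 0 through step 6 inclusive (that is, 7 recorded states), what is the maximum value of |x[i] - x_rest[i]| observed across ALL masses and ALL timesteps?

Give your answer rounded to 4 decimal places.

Answer: 2.0540

Derivation:
Step 0: x=[5.0000 13.0000 17.0000 22.0000] v=[0.0000 0.0000 0.0000 0.0000]
Step 1: x=[5.3200 12.3600 17.1600 22.1600] v=[1.6000 -3.2000 0.8000 0.8000]
Step 2: x=[5.8064 11.3616 17.3520 22.4800] v=[2.4320 -4.9920 0.9600 1.6000]
Step 3: x=[6.2216 10.4328 17.4060 22.9395] v=[2.0762 -4.6438 0.2701 2.2976]
Step 4: x=[6.3506 9.9460 17.2297 23.4737] v=[0.6452 -2.4342 -0.8817 2.6708]
Step 5: x=[6.0949 10.0493 16.8870 23.9688] v=[-1.2785 0.5164 -1.7135 2.4756]
Step 6: x=[5.5119 10.6139 16.5834 24.2908] v=[-2.9150 2.8230 -1.5182 1.6102]
Max displacement = 2.0540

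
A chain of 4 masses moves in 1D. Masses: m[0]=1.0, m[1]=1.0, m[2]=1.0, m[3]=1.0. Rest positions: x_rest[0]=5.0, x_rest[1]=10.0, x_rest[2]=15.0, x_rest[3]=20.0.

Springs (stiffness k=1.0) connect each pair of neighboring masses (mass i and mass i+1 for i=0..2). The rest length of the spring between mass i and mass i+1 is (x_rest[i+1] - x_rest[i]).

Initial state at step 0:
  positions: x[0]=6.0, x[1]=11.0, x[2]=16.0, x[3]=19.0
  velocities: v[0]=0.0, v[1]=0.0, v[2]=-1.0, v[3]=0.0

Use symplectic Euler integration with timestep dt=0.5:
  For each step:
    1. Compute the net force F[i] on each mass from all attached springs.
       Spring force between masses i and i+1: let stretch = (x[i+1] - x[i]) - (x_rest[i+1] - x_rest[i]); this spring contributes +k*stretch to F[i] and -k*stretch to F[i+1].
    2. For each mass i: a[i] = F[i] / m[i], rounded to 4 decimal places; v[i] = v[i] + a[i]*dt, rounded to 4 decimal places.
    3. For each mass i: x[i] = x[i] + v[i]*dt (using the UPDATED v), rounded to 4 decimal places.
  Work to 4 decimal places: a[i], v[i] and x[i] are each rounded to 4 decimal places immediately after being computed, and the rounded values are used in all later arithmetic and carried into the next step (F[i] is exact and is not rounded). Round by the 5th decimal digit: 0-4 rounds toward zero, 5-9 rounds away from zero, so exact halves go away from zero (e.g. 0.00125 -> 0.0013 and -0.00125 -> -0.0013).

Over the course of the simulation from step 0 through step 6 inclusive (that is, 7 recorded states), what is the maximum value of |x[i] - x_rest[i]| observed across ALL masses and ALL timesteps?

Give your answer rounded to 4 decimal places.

Answer: 1.0937

Derivation:
Step 0: x=[6.0000 11.0000 16.0000 19.0000] v=[0.0000 0.0000 -1.0000 0.0000]
Step 1: x=[6.0000 11.0000 15.0000 19.5000] v=[0.0000 0.0000 -2.0000 1.0000]
Step 2: x=[6.0000 10.7500 14.1250 20.1250] v=[0.0000 -0.5000 -1.7500 1.2500]
Step 3: x=[5.9375 10.1563 13.9063 20.5000] v=[-0.1250 -1.1875 -0.4375 0.7500]
Step 4: x=[5.6797 9.4454 14.3985 20.4766] v=[-0.5156 -1.4219 0.9844 -0.0469]
Step 5: x=[5.1133 9.0313 15.1720 20.1836] v=[-1.1328 -0.8282 1.5469 -0.5860]
Step 6: x=[4.2764 9.1729 15.6632 19.8877] v=[-1.6738 0.2832 0.9824 -0.5918]
Max displacement = 1.0937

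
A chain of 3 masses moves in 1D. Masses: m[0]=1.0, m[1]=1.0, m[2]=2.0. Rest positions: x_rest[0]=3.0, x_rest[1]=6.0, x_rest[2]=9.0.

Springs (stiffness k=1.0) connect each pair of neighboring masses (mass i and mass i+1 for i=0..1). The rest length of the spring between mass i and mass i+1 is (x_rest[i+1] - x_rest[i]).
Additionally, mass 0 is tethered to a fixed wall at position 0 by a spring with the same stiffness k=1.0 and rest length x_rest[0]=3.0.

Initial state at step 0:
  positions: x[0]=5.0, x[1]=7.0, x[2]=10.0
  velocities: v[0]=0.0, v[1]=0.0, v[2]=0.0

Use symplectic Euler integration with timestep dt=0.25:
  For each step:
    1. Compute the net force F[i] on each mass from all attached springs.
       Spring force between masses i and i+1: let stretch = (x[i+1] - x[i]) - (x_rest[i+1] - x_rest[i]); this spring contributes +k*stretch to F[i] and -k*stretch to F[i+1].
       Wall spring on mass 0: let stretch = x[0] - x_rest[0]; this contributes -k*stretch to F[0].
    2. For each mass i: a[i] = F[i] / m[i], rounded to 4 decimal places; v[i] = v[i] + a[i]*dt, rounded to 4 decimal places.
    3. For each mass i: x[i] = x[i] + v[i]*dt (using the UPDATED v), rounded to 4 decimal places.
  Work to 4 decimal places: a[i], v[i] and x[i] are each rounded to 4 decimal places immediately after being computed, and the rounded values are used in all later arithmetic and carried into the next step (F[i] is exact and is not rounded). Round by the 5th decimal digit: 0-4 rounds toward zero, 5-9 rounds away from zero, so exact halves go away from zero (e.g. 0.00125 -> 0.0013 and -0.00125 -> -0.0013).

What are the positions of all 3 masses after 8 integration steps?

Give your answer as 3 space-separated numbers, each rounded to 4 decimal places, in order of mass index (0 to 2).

Answer: 2.2254 6.7397 10.1683

Derivation:
Step 0: x=[5.0000 7.0000 10.0000] v=[0.0000 0.0000 0.0000]
Step 1: x=[4.8125 7.0625 10.0000] v=[-0.7500 0.2500 0.0000]
Step 2: x=[4.4649 7.1680 10.0020] v=[-1.3906 0.4219 0.0078]
Step 3: x=[4.0071 7.2817 10.0092] v=[-1.8311 0.4546 0.0286]
Step 4: x=[3.5036 7.3612 10.0249] v=[-2.0142 0.3178 0.0627]
Step 5: x=[3.0222 7.3660 10.0511] v=[-1.9257 0.0193 0.1048]
Step 6: x=[2.6234 7.2672 10.0872] v=[-1.5953 -0.3954 0.1442]
Step 7: x=[2.3509 7.0544 10.1289] v=[-1.0902 -0.8514 0.1667]
Step 8: x=[2.2254 6.7397 10.1683] v=[-0.5021 -1.2587 0.1574]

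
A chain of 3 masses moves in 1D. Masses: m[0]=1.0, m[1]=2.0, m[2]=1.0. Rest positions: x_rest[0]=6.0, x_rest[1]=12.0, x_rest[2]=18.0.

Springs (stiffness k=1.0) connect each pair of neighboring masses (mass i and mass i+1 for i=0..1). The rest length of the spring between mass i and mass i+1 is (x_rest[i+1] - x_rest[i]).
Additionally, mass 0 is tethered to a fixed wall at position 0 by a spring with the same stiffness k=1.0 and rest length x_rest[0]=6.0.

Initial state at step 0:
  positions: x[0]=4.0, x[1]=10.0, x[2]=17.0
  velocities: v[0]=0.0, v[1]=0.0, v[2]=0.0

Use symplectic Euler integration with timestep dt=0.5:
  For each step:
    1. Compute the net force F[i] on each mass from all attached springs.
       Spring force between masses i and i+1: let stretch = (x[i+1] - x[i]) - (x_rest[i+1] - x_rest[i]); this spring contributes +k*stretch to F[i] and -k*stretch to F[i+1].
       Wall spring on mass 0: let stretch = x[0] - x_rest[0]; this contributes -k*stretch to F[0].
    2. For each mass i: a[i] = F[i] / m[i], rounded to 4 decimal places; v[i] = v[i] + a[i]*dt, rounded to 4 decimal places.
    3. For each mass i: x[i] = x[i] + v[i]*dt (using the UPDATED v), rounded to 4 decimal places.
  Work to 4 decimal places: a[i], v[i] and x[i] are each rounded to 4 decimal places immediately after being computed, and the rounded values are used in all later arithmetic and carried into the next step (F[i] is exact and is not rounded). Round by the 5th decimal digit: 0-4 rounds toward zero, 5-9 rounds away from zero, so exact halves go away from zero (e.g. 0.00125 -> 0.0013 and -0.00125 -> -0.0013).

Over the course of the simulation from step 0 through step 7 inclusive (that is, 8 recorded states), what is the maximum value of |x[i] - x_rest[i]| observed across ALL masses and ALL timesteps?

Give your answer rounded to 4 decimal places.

Answer: 2.2558

Derivation:
Step 0: x=[4.0000 10.0000 17.0000] v=[0.0000 0.0000 0.0000]
Step 1: x=[4.5000 10.1250 16.7500] v=[1.0000 0.2500 -0.5000]
Step 2: x=[5.2813 10.3750 16.3438] v=[1.5625 0.5000 -0.8125]
Step 3: x=[6.0157 10.7344 15.9454] v=[1.4687 0.7188 -0.7969]
Step 4: x=[6.4258 11.1554 15.7442] v=[0.8202 0.8419 -0.4024]
Step 5: x=[6.4119 11.5588 15.8958] v=[-0.0279 0.8067 0.3032]
Step 6: x=[6.0817 11.8609 16.4632] v=[-0.6604 0.6042 1.1347]
Step 7: x=[5.6759 12.0159 17.3800] v=[-0.8117 0.3100 1.8336]
Max displacement = 2.2558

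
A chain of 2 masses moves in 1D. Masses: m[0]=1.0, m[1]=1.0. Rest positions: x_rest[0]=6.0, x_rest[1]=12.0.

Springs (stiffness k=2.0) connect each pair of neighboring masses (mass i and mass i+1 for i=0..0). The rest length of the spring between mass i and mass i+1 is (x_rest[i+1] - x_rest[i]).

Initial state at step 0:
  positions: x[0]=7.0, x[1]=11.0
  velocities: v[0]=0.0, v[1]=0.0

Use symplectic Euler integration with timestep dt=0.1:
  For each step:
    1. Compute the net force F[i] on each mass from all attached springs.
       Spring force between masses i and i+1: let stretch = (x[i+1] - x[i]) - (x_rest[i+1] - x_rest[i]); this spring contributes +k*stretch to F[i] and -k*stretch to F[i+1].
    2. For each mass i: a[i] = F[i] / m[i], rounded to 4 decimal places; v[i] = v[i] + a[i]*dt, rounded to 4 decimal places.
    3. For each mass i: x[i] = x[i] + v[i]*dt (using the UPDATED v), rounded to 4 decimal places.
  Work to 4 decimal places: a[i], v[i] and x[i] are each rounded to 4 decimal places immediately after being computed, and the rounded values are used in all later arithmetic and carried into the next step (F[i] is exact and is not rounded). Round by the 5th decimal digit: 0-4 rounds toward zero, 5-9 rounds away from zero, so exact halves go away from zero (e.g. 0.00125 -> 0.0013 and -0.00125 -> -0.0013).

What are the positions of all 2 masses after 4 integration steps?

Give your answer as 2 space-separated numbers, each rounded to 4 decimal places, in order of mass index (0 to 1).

Answer: 6.6235 11.3765

Derivation:
Step 0: x=[7.0000 11.0000] v=[0.0000 0.0000]
Step 1: x=[6.9600 11.0400] v=[-0.4000 0.4000]
Step 2: x=[6.8816 11.1184] v=[-0.7840 0.7840]
Step 3: x=[6.7679 11.2321] v=[-1.1366 1.1366]
Step 4: x=[6.6235 11.3765] v=[-1.4438 1.4438]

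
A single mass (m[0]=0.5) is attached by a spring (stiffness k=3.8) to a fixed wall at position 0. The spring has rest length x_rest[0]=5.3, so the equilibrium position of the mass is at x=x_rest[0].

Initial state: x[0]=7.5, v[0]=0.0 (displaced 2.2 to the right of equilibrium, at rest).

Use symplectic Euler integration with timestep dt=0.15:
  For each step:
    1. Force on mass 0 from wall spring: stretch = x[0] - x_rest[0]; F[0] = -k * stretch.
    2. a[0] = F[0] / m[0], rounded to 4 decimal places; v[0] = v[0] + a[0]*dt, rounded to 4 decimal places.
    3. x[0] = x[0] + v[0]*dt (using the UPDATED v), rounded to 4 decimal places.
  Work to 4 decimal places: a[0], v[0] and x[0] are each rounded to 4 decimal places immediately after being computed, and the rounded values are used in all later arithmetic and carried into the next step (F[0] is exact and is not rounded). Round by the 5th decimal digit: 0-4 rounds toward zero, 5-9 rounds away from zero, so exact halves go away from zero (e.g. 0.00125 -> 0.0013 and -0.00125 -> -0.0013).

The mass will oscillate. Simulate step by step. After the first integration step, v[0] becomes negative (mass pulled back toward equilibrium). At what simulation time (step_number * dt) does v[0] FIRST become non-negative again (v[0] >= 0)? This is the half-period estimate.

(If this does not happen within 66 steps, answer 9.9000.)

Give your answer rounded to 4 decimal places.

Answer: 1.2000

Derivation:
Step 0: x=[7.5000] v=[0.0000]
Step 1: x=[7.1238] v=[-2.5080]
Step 2: x=[6.4357] v=[-4.5871]
Step 3: x=[5.5534] v=[-5.8818]
Step 4: x=[4.6278] v=[-6.1707]
Step 5: x=[3.8171] v=[-5.4044]
Step 6: x=[3.2600] v=[-3.7139]
Step 7: x=[3.0518] v=[-1.3883]
Step 8: x=[3.2280] v=[1.1746]
First v>=0 after going negative at step 8, time=1.2000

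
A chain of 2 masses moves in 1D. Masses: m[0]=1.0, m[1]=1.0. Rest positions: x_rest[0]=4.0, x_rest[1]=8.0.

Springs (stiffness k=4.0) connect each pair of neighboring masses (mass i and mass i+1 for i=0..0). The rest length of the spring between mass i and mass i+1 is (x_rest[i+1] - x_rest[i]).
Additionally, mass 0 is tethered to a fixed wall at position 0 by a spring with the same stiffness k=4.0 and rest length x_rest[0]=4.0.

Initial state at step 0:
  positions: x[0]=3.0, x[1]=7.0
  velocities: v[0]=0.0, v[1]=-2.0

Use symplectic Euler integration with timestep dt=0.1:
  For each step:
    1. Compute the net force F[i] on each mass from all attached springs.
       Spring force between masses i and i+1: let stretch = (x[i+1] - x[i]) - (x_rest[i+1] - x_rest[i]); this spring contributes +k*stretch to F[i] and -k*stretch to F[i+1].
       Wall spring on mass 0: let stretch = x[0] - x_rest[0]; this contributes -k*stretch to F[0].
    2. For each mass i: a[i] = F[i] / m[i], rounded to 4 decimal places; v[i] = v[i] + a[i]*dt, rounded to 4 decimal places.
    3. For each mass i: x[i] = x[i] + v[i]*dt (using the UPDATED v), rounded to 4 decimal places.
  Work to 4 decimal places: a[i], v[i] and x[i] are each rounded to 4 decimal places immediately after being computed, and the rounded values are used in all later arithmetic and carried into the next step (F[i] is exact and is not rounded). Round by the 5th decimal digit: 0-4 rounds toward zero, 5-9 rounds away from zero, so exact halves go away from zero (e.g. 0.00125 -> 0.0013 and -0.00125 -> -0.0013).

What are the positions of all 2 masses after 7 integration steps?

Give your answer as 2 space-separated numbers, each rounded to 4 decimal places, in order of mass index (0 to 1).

Step 0: x=[3.0000 7.0000] v=[0.0000 -2.0000]
Step 1: x=[3.0400 6.8000] v=[0.4000 -2.0000]
Step 2: x=[3.1088 6.6096] v=[0.6880 -1.9040]
Step 3: x=[3.1933 6.4392] v=[0.8448 -1.7043]
Step 4: x=[3.2799 6.2989] v=[0.8658 -1.4027]
Step 5: x=[3.3560 6.1979] v=[0.7614 -1.0103]
Step 6: x=[3.4116 6.1432] v=[0.5558 -0.5471]
Step 7: x=[3.4400 6.1392] v=[0.2838 -0.0397]

Answer: 3.4400 6.1392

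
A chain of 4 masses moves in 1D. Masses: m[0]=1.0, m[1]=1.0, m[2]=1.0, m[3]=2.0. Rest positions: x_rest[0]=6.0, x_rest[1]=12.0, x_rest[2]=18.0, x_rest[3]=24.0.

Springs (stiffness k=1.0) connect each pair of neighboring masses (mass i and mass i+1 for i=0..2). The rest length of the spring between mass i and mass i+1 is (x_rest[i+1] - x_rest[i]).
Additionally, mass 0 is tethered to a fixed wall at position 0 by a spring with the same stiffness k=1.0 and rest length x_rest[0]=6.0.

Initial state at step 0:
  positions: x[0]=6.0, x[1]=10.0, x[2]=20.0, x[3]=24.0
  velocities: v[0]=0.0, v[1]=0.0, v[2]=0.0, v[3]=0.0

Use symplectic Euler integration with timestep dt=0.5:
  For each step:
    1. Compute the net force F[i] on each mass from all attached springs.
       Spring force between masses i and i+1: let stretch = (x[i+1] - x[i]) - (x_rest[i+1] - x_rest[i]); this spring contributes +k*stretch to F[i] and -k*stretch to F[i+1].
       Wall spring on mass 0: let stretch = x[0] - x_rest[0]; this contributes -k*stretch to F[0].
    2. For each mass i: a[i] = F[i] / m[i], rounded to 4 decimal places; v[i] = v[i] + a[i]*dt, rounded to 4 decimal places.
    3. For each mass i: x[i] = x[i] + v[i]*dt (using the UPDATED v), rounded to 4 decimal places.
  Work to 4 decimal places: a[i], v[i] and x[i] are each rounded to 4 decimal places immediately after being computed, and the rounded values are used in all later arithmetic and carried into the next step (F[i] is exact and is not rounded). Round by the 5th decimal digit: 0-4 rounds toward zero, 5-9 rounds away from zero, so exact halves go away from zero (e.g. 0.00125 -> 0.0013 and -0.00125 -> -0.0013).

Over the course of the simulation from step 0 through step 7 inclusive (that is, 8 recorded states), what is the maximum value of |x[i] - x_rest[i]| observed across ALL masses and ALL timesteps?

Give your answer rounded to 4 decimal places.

Answer: 2.0234

Derivation:
Step 0: x=[6.0000 10.0000 20.0000 24.0000] v=[0.0000 0.0000 0.0000 0.0000]
Step 1: x=[5.5000 11.5000 18.5000 24.2500] v=[-1.0000 3.0000 -3.0000 0.5000]
Step 2: x=[5.1250 13.2500 16.6875 24.5313] v=[-0.7500 3.5000 -3.6250 0.5625]
Step 3: x=[5.5000 13.8282 15.9766 24.5821] v=[0.7500 1.1563 -1.4219 0.1016]
Step 4: x=[6.5821 12.8614 16.8800 24.3072] v=[2.1641 -1.9336 1.8067 -0.5498]
Step 5: x=[7.5885 11.3294 18.6355 23.8539] v=[2.0127 -3.0640 3.5110 -0.9066]
Step 6: x=[7.6330 10.6887 19.8691 23.4983] v=[0.0889 -1.2814 2.4672 -0.7112]
Step 7: x=[6.5331 11.5792 19.7149 23.4391] v=[-2.1998 1.7810 -0.3084 -0.1185]
Max displacement = 2.0234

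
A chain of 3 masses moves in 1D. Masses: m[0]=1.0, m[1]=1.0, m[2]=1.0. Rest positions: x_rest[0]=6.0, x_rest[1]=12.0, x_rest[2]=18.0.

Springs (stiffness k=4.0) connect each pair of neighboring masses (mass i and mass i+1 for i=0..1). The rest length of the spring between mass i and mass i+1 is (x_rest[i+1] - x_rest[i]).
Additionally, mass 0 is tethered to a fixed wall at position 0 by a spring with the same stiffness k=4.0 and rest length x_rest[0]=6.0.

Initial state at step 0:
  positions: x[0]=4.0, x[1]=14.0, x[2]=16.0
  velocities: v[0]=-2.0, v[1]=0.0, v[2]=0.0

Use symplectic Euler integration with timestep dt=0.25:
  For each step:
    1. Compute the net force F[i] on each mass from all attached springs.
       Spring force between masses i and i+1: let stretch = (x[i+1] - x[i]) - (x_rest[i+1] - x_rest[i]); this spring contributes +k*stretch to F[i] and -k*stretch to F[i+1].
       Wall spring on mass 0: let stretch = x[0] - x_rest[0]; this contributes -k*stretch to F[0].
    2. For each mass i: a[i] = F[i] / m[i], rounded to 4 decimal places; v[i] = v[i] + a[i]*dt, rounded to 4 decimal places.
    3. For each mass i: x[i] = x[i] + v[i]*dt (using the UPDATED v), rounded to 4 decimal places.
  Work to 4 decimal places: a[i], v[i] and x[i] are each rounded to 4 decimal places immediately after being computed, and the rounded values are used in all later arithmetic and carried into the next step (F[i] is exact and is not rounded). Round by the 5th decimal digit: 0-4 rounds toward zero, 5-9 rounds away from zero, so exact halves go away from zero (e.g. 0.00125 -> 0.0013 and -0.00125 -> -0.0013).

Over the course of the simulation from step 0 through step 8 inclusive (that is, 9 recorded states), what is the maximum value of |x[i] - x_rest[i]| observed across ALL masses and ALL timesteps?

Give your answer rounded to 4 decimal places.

Answer: 3.5625

Derivation:
Step 0: x=[4.0000 14.0000 16.0000] v=[-2.0000 0.0000 0.0000]
Step 1: x=[5.0000 12.0000 17.0000] v=[4.0000 -8.0000 4.0000]
Step 2: x=[6.5000 9.5000 18.2500] v=[6.0000 -10.0000 5.0000]
Step 3: x=[7.1250 8.4375 18.8125] v=[2.5000 -4.2500 2.2500]
Step 4: x=[6.2969 9.6406 18.2813] v=[-3.3125 4.8125 -2.1250]
Step 5: x=[4.7305 12.1680 17.0899] v=[-6.2657 10.1095 -4.7657]
Step 6: x=[3.8408 14.0665 16.1680] v=[-3.5587 7.5939 -3.6876]
Step 7: x=[4.5474 13.9339 16.2207] v=[2.8262 -0.5303 0.2109]
Step 8: x=[6.4637 12.0264 17.2017] v=[7.6653 -7.6300 3.9241]
Max displacement = 3.5625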